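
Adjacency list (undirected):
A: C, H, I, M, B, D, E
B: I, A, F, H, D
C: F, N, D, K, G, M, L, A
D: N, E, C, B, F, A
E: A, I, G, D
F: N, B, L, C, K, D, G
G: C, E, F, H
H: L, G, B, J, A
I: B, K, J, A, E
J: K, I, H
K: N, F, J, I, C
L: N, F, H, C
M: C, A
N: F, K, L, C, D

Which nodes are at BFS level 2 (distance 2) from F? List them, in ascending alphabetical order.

A, E, H, I, J, M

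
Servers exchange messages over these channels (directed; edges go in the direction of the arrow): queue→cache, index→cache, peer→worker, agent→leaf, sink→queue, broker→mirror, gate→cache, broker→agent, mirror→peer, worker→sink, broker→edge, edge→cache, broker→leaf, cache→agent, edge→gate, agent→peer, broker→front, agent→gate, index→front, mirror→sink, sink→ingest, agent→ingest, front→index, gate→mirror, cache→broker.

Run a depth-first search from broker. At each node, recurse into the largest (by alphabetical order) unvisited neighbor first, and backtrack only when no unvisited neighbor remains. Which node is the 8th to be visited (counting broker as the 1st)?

worker

Visit broker
broker → mirror
mirror → sink
sink → queue
queue → cache
cache → agent
agent → peer
peer → worker
agent → leaf
agent → ingest
agent → gate
broker → front
front → index
broker → edge

Visit order: broker, mirror, sink, queue, cache, agent, peer, worker, leaf, ingest, gate, front, index, edge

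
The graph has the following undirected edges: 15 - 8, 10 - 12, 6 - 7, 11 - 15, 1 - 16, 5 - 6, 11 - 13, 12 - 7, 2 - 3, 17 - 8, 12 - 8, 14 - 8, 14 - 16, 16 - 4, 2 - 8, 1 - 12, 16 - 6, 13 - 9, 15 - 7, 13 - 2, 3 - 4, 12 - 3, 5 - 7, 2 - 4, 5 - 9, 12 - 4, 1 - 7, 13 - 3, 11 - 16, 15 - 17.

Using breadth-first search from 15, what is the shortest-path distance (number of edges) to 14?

Level 0: 15
Level 1: 7, 8, 11, 17
Level 2: 1, 2, 5, 6, 12, 13, 14, 16
Level 3: 3, 4, 9, 10
14 first appears at level 2.

2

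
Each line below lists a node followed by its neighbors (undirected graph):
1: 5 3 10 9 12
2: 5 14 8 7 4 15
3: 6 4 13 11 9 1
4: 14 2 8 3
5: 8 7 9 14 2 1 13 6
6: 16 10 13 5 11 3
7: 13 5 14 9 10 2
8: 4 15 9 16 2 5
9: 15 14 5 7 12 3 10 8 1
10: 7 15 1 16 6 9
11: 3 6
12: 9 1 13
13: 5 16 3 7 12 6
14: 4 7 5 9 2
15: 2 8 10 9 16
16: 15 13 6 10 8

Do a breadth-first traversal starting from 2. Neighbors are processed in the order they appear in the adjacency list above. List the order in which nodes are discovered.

Visit 2; enqueue 5, 14, 8, 7, 4, 15 → queue [5, 14, 8, 7, 4, 15]
Visit 5; enqueue 9, 1, 13, 6 → queue [14, 8, 7, 4, 15, 9, 1, 13, 6]
Visit 14 → queue [8, 7, 4, 15, 9, 1, 13, 6]
Visit 8; enqueue 16 → queue [7, 4, 15, 9, 1, 13, 6, 16]
Visit 7; enqueue 10 → queue [4, 15, 9, 1, 13, 6, 16, 10]
Visit 4; enqueue 3 → queue [15, 9, 1, 13, 6, 16, 10, 3]
Visit 15 → queue [9, 1, 13, 6, 16, 10, 3]
Visit 9; enqueue 12 → queue [1, 13, 6, 16, 10, 3, 12]
Visit 1 → queue [13, 6, 16, 10, 3, 12]
Visit 13 → queue [6, 16, 10, 3, 12]
Visit 6; enqueue 11 → queue [16, 10, 3, 12, 11]
Visit 16 → queue [10, 3, 12, 11]
Visit 10 → queue [3, 12, 11]
Visit 3 → queue [12, 11]
Visit 12 → queue [11]
Visit 11 → queue []

2 -> 5 -> 14 -> 8 -> 7 -> 4 -> 15 -> 9 -> 1 -> 13 -> 6 -> 16 -> 10 -> 3 -> 12 -> 11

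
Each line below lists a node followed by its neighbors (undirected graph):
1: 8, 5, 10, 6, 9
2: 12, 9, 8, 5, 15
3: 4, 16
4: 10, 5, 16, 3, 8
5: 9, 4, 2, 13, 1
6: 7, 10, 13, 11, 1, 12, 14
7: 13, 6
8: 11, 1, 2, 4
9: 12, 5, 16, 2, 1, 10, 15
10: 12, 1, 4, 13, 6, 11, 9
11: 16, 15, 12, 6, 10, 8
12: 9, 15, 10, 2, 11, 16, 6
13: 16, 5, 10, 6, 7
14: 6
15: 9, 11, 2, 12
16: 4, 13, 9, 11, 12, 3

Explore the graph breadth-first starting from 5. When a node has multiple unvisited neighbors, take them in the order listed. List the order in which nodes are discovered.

5 9 4 2 13 1 12 16 10 15 3 8 6 7 11 14

Visit 5; enqueue 9, 4, 2, 13, 1 → queue [9, 4, 2, 13, 1]
Visit 9; enqueue 12, 16, 10, 15 → queue [4, 2, 13, 1, 12, 16, 10, 15]
Visit 4; enqueue 3, 8 → queue [2, 13, 1, 12, 16, 10, 15, 3, 8]
Visit 2 → queue [13, 1, 12, 16, 10, 15, 3, 8]
Visit 13; enqueue 6, 7 → queue [1, 12, 16, 10, 15, 3, 8, 6, 7]
Visit 1 → queue [12, 16, 10, 15, 3, 8, 6, 7]
Visit 12; enqueue 11 → queue [16, 10, 15, 3, 8, 6, 7, 11]
Visit 16 → queue [10, 15, 3, 8, 6, 7, 11]
Visit 10 → queue [15, 3, 8, 6, 7, 11]
Visit 15 → queue [3, 8, 6, 7, 11]
Visit 3 → queue [8, 6, 7, 11]
Visit 8 → queue [6, 7, 11]
Visit 6; enqueue 14 → queue [7, 11, 14]
Visit 7 → queue [11, 14]
Visit 11 → queue [14]
Visit 14 → queue []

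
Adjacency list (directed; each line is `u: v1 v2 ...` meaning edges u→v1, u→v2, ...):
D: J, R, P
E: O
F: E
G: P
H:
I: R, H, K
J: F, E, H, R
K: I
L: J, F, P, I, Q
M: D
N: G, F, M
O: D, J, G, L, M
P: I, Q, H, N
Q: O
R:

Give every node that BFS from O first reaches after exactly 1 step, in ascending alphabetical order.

D, G, J, L, M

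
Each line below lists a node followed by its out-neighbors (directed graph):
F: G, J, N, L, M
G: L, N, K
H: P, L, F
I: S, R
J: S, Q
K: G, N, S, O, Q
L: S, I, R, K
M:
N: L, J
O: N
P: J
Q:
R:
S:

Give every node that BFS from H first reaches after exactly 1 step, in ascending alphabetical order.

F, L, P

Level 0: H
Level 1: F, L, P
Level 2: G, I, J, K, M, N, R, S
Level 3: O, Q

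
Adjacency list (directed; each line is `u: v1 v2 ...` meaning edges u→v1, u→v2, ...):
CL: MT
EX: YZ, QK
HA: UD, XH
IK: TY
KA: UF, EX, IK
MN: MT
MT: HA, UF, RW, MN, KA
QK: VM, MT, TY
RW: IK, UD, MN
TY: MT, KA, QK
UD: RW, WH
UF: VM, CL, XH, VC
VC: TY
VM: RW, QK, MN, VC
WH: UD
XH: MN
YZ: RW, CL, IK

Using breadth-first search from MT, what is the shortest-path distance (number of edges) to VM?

2

Level 0: MT
Level 1: HA, KA, MN, RW, UF
Level 2: CL, EX, IK, UD, VC, VM, XH
Level 3: QK, TY, WH, YZ
VM first appears at level 2.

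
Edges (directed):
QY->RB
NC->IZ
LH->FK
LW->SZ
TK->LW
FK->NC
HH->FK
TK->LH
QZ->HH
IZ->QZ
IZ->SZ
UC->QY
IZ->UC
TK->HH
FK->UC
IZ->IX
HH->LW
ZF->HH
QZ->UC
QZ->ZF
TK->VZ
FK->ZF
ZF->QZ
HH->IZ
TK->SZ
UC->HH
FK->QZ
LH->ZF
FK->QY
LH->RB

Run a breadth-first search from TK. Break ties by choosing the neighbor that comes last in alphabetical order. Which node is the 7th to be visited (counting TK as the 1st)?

ZF

Visit TK; enqueue VZ, SZ, LW, LH, HH → queue [VZ, SZ, LW, LH, HH]
Visit VZ → queue [SZ, LW, LH, HH]
Visit SZ → queue [LW, LH, HH]
Visit LW → queue [LH, HH]
Visit LH; enqueue ZF, RB, FK → queue [HH, ZF, RB, FK]
Visit HH; enqueue IZ → queue [ZF, RB, FK, IZ]
Visit ZF; enqueue QZ → queue [RB, FK, IZ, QZ]
Visit RB → queue [FK, IZ, QZ]
Visit FK; enqueue UC, QY, NC → queue [IZ, QZ, UC, QY, NC]
Visit IZ; enqueue IX → queue [QZ, UC, QY, NC, IX]
Visit QZ → queue [UC, QY, NC, IX]
Visit UC → queue [QY, NC, IX]
Visit QY → queue [NC, IX]
Visit NC → queue [IX]
Visit IX → queue []

Visit order: TK, VZ, SZ, LW, LH, HH, ZF, RB, FK, IZ, QZ, UC, QY, NC, IX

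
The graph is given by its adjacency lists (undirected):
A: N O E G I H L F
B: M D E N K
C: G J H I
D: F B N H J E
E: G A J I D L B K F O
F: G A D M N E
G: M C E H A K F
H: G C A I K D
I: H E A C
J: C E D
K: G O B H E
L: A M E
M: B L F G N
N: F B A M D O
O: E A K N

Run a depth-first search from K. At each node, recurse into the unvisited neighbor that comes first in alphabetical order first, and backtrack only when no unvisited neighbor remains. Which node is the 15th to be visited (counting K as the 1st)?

Visit K
K → B
B → D
D → E
E → A
A → F
F → G
G → C
C → H
H → I
C → J
G → M
M → L
M → N
N → O

Visit order: K, B, D, E, A, F, G, C, H, I, J, M, L, N, O

O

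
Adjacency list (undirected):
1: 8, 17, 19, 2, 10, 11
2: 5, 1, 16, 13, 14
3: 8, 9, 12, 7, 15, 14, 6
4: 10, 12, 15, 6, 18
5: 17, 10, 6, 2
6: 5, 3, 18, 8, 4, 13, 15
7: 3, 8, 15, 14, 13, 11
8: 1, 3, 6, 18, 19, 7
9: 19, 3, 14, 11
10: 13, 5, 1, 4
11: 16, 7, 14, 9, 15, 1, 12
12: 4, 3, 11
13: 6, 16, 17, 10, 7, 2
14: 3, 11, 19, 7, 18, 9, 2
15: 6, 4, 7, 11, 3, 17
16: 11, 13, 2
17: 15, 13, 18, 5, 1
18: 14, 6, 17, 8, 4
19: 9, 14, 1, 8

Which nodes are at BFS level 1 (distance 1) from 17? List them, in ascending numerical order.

1, 5, 13, 15, 18

Level 0: 17
Level 1: 1, 5, 13, 15, 18
Level 2: 2, 3, 4, 6, 7, 8, 10, 11, 14, 16, 19
Level 3: 9, 12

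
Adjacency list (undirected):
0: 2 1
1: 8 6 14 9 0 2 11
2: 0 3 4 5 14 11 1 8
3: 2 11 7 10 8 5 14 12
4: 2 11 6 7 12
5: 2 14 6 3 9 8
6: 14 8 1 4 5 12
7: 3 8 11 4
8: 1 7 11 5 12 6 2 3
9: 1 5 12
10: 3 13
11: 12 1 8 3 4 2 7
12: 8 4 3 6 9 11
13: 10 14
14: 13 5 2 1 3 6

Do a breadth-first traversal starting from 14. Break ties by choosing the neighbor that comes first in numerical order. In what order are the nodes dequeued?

14 1 2 3 5 6 13 0 8 9 11 4 7 10 12

Visit 14; enqueue 1, 2, 3, 5, 6, 13 → queue [1, 2, 3, 5, 6, 13]
Visit 1; enqueue 0, 8, 9, 11 → queue [2, 3, 5, 6, 13, 0, 8, 9, 11]
Visit 2; enqueue 4 → queue [3, 5, 6, 13, 0, 8, 9, 11, 4]
Visit 3; enqueue 7, 10, 12 → queue [5, 6, 13, 0, 8, 9, 11, 4, 7, 10, 12]
Visit 5 → queue [6, 13, 0, 8, 9, 11, 4, 7, 10, 12]
Visit 6 → queue [13, 0, 8, 9, 11, 4, 7, 10, 12]
Visit 13 → queue [0, 8, 9, 11, 4, 7, 10, 12]
Visit 0 → queue [8, 9, 11, 4, 7, 10, 12]
Visit 8 → queue [9, 11, 4, 7, 10, 12]
Visit 9 → queue [11, 4, 7, 10, 12]
Visit 11 → queue [4, 7, 10, 12]
Visit 4 → queue [7, 10, 12]
Visit 7 → queue [10, 12]
Visit 10 → queue [12]
Visit 12 → queue []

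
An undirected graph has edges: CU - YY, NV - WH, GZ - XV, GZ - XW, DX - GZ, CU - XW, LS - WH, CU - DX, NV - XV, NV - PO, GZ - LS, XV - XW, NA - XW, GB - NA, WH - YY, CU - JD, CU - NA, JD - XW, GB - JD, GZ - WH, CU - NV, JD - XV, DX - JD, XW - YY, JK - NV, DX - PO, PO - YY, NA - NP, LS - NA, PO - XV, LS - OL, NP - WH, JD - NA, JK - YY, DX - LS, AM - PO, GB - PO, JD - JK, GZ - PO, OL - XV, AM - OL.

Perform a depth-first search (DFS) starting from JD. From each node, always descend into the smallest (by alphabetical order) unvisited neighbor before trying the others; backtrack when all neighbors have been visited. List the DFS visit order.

JD → CU → DX → GZ → LS → NA → GB → PO → AM → OL → XV → NV → JK → YY → WH → NP → XW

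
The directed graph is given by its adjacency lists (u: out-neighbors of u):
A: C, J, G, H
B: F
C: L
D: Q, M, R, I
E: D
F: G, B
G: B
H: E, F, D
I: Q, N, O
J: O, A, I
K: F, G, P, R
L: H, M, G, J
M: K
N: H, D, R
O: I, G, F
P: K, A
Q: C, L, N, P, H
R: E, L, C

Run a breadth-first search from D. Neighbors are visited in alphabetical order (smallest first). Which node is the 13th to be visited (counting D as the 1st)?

E

Visit D; enqueue I, M, Q, R → queue [I, M, Q, R]
Visit I; enqueue N, O → queue [M, Q, R, N, O]
Visit M; enqueue K → queue [Q, R, N, O, K]
Visit Q; enqueue C, H, L, P → queue [R, N, O, K, C, H, L, P]
Visit R; enqueue E → queue [N, O, K, C, H, L, P, E]
Visit N → queue [O, K, C, H, L, P, E]
Visit O; enqueue F, G → queue [K, C, H, L, P, E, F, G]
Visit K → queue [C, H, L, P, E, F, G]
Visit C → queue [H, L, P, E, F, G]
Visit H → queue [L, P, E, F, G]
Visit L; enqueue J → queue [P, E, F, G, J]
Visit P; enqueue A → queue [E, F, G, J, A]
Visit E → queue [F, G, J, A]
Visit F; enqueue B → queue [G, J, A, B]
Visit G → queue [J, A, B]
Visit J → queue [A, B]
Visit A → queue [B]
Visit B → queue []

Visit order: D, I, M, Q, R, N, O, K, C, H, L, P, E, F, G, J, A, B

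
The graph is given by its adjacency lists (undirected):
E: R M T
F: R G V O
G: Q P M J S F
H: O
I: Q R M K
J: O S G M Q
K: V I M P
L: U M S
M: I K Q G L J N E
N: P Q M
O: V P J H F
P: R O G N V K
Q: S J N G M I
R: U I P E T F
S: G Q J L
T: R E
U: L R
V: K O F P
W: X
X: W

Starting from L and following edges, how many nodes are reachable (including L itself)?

BFS from L visits: L, U, M, S, R, I, K, Q, G, J, N, E, P, T, F, V, O, H
Reachable nodes: 18 of 20 total.

18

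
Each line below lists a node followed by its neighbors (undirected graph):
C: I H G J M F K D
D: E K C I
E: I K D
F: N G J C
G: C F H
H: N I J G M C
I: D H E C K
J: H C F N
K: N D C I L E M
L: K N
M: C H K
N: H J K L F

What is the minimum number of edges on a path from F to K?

Level 0: F
Level 1: C, G, J, N
Level 2: D, H, I, K, L, M
Level 3: E
K first appears at level 2.

2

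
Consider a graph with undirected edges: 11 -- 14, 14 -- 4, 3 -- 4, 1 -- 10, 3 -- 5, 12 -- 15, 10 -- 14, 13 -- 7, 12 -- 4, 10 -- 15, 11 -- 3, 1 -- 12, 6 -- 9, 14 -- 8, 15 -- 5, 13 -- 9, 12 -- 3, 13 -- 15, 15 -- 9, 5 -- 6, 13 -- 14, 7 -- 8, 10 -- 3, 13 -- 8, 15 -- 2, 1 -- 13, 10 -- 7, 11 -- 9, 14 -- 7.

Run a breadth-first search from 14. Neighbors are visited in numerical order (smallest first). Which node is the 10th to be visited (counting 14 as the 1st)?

Visit 14; enqueue 4, 7, 8, 10, 11, 13 → queue [4, 7, 8, 10, 11, 13]
Visit 4; enqueue 3, 12 → queue [7, 8, 10, 11, 13, 3, 12]
Visit 7 → queue [8, 10, 11, 13, 3, 12]
Visit 8 → queue [10, 11, 13, 3, 12]
Visit 10; enqueue 1, 15 → queue [11, 13, 3, 12, 1, 15]
Visit 11; enqueue 9 → queue [13, 3, 12, 1, 15, 9]
Visit 13 → queue [3, 12, 1, 15, 9]
Visit 3; enqueue 5 → queue [12, 1, 15, 9, 5]
Visit 12 → queue [1, 15, 9, 5]
Visit 1 → queue [15, 9, 5]
Visit 15; enqueue 2 → queue [9, 5, 2]
Visit 9; enqueue 6 → queue [5, 2, 6]
Visit 5 → queue [2, 6]
Visit 2 → queue [6]
Visit 6 → queue []

Visit order: 14, 4, 7, 8, 10, 11, 13, 3, 12, 1, 15, 9, 5, 2, 6

1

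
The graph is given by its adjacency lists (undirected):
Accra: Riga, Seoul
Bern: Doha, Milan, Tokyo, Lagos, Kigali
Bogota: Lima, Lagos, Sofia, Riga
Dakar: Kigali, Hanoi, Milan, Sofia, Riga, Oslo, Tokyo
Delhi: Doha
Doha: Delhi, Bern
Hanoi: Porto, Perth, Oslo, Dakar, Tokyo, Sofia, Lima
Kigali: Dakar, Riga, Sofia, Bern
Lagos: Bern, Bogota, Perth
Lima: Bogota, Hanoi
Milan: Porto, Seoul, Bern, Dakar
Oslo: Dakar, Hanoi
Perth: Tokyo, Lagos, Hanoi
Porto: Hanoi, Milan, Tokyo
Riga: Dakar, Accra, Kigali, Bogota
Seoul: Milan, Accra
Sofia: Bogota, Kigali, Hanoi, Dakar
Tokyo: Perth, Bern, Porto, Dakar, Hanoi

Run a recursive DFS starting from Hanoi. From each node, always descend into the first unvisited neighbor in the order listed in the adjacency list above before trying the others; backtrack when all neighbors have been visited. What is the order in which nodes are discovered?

Visit Hanoi
Hanoi → Porto
Porto → Milan
Milan → Seoul
Seoul → Accra
Accra → Riga
Riga → Dakar
Dakar → Kigali
Kigali → Sofia
Sofia → Bogota
Bogota → Lima
Bogota → Lagos
Lagos → Bern
Bern → Doha
Doha → Delhi
Bern → Tokyo
Tokyo → Perth
Dakar → Oslo

Hanoi, Porto, Milan, Seoul, Accra, Riga, Dakar, Kigali, Sofia, Bogota, Lima, Lagos, Bern, Doha, Delhi, Tokyo, Perth, Oslo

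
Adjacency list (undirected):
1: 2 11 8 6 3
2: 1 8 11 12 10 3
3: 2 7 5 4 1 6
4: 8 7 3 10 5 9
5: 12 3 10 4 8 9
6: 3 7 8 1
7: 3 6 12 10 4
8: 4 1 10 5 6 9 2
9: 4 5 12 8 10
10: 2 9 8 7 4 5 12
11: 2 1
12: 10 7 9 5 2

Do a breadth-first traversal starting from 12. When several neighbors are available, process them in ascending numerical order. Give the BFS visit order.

Visit 12; enqueue 2, 5, 7, 9, 10 → queue [2, 5, 7, 9, 10]
Visit 2; enqueue 1, 3, 8, 11 → queue [5, 7, 9, 10, 1, 3, 8, 11]
Visit 5; enqueue 4 → queue [7, 9, 10, 1, 3, 8, 11, 4]
Visit 7; enqueue 6 → queue [9, 10, 1, 3, 8, 11, 4, 6]
Visit 9 → queue [10, 1, 3, 8, 11, 4, 6]
Visit 10 → queue [1, 3, 8, 11, 4, 6]
Visit 1 → queue [3, 8, 11, 4, 6]
Visit 3 → queue [8, 11, 4, 6]
Visit 8 → queue [11, 4, 6]
Visit 11 → queue [4, 6]
Visit 4 → queue [6]
Visit 6 → queue []

12 → 2 → 5 → 7 → 9 → 10 → 1 → 3 → 8 → 11 → 4 → 6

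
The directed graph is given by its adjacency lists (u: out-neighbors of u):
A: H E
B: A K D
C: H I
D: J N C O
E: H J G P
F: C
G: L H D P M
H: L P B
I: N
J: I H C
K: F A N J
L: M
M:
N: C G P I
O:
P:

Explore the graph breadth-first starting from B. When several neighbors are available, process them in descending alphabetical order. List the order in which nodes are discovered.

Visit B; enqueue K, D, A → queue [K, D, A]
Visit K; enqueue N, J, F → queue [D, A, N, J, F]
Visit D; enqueue O, C → queue [A, N, J, F, O, C]
Visit A; enqueue H, E → queue [N, J, F, O, C, H, E]
Visit N; enqueue P, I, G → queue [J, F, O, C, H, E, P, I, G]
Visit J → queue [F, O, C, H, E, P, I, G]
Visit F → queue [O, C, H, E, P, I, G]
Visit O → queue [C, H, E, P, I, G]
Visit C → queue [H, E, P, I, G]
Visit H; enqueue L → queue [E, P, I, G, L]
Visit E → queue [P, I, G, L]
Visit P → queue [I, G, L]
Visit I → queue [G, L]
Visit G; enqueue M → queue [L, M]
Visit L → queue [M]
Visit M → queue []

B -> K -> D -> A -> N -> J -> F -> O -> C -> H -> E -> P -> I -> G -> L -> M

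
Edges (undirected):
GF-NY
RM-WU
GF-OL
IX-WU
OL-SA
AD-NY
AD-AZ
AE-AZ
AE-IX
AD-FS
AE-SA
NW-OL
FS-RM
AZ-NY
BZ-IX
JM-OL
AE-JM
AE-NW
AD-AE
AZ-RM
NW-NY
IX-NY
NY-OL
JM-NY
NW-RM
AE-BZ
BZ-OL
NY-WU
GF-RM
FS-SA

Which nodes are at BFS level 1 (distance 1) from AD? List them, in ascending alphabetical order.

Level 0: AD
Level 1: AE, AZ, FS, NY
Level 2: BZ, GF, IX, JM, NW, OL, RM, SA, WU

AE, AZ, FS, NY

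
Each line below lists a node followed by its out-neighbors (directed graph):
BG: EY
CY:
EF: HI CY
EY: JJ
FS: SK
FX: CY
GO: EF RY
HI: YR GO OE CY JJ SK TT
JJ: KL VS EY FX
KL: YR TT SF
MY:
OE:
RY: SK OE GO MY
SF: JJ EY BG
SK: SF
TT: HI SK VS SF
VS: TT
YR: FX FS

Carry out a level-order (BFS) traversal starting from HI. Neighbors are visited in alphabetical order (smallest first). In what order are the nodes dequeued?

HI CY GO JJ OE SK TT YR EF RY EY FX KL VS SF FS MY BG

Visit HI; enqueue CY, GO, JJ, OE, SK, TT, YR → queue [CY, GO, JJ, OE, SK, TT, YR]
Visit CY → queue [GO, JJ, OE, SK, TT, YR]
Visit GO; enqueue EF, RY → queue [JJ, OE, SK, TT, YR, EF, RY]
Visit JJ; enqueue EY, FX, KL, VS → queue [OE, SK, TT, YR, EF, RY, EY, FX, KL, VS]
Visit OE → queue [SK, TT, YR, EF, RY, EY, FX, KL, VS]
Visit SK; enqueue SF → queue [TT, YR, EF, RY, EY, FX, KL, VS, SF]
Visit TT → queue [YR, EF, RY, EY, FX, KL, VS, SF]
Visit YR; enqueue FS → queue [EF, RY, EY, FX, KL, VS, SF, FS]
Visit EF → queue [RY, EY, FX, KL, VS, SF, FS]
Visit RY; enqueue MY → queue [EY, FX, KL, VS, SF, FS, MY]
Visit EY → queue [FX, KL, VS, SF, FS, MY]
Visit FX → queue [KL, VS, SF, FS, MY]
Visit KL → queue [VS, SF, FS, MY]
Visit VS → queue [SF, FS, MY]
Visit SF; enqueue BG → queue [FS, MY, BG]
Visit FS → queue [MY, BG]
Visit MY → queue [BG]
Visit BG → queue []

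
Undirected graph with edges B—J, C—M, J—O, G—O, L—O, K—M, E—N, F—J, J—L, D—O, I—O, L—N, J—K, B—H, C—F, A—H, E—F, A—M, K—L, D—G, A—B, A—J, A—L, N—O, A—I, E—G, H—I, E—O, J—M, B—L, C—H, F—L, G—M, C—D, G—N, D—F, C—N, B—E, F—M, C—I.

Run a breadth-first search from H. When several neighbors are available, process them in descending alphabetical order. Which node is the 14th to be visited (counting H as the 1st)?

G

Visit H; enqueue I, C, B, A → queue [I, C, B, A]
Visit I; enqueue O → queue [C, B, A, O]
Visit C; enqueue N, M, F, D → queue [B, A, O, N, M, F, D]
Visit B; enqueue L, J, E → queue [A, O, N, M, F, D, L, J, E]
Visit A → queue [O, N, M, F, D, L, J, E]
Visit O; enqueue G → queue [N, M, F, D, L, J, E, G]
Visit N → queue [M, F, D, L, J, E, G]
Visit M; enqueue K → queue [F, D, L, J, E, G, K]
Visit F → queue [D, L, J, E, G, K]
Visit D → queue [L, J, E, G, K]
Visit L → queue [J, E, G, K]
Visit J → queue [E, G, K]
Visit E → queue [G, K]
Visit G → queue [K]
Visit K → queue []

Visit order: H, I, C, B, A, O, N, M, F, D, L, J, E, G, K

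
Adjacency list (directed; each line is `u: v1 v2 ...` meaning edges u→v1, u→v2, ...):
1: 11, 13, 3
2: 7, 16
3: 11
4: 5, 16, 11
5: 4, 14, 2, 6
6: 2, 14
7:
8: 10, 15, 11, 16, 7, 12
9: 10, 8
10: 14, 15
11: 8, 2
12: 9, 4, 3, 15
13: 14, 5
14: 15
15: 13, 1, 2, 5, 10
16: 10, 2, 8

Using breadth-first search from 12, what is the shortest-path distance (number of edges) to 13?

2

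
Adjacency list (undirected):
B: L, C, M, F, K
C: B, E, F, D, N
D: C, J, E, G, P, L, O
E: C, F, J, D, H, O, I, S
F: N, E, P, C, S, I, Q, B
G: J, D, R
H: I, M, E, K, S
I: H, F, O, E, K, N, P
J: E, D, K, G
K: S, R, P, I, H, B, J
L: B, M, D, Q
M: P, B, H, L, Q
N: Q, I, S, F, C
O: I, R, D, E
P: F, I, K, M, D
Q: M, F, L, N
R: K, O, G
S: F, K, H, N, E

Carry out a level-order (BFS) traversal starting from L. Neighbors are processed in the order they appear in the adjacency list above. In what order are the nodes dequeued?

L -> B -> M -> D -> Q -> C -> F -> K -> P -> H -> J -> E -> G -> O -> N -> S -> I -> R

Visit L; enqueue B, M, D, Q → queue [B, M, D, Q]
Visit B; enqueue C, F, K → queue [M, D, Q, C, F, K]
Visit M; enqueue P, H → queue [D, Q, C, F, K, P, H]
Visit D; enqueue J, E, G, O → queue [Q, C, F, K, P, H, J, E, G, O]
Visit Q; enqueue N → queue [C, F, K, P, H, J, E, G, O, N]
Visit C → queue [F, K, P, H, J, E, G, O, N]
Visit F; enqueue S, I → queue [K, P, H, J, E, G, O, N, S, I]
Visit K; enqueue R → queue [P, H, J, E, G, O, N, S, I, R]
Visit P → queue [H, J, E, G, O, N, S, I, R]
Visit H → queue [J, E, G, O, N, S, I, R]
Visit J → queue [E, G, O, N, S, I, R]
Visit E → queue [G, O, N, S, I, R]
Visit G → queue [O, N, S, I, R]
Visit O → queue [N, S, I, R]
Visit N → queue [S, I, R]
Visit S → queue [I, R]
Visit I → queue [R]
Visit R → queue []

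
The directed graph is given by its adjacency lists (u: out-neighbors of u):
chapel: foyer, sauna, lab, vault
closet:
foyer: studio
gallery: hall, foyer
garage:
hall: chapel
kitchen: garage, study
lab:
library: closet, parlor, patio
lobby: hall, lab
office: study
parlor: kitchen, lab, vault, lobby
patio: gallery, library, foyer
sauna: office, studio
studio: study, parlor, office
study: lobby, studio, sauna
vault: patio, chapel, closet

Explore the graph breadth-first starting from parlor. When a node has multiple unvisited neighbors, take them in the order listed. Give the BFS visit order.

parlor -> kitchen -> lab -> vault -> lobby -> garage -> study -> patio -> chapel -> closet -> hall -> studio -> sauna -> gallery -> library -> foyer -> office

Visit parlor; enqueue kitchen, lab, vault, lobby → queue [kitchen, lab, vault, lobby]
Visit kitchen; enqueue garage, study → queue [lab, vault, lobby, garage, study]
Visit lab → queue [vault, lobby, garage, study]
Visit vault; enqueue patio, chapel, closet → queue [lobby, garage, study, patio, chapel, closet]
Visit lobby; enqueue hall → queue [garage, study, patio, chapel, closet, hall]
Visit garage → queue [study, patio, chapel, closet, hall]
Visit study; enqueue studio, sauna → queue [patio, chapel, closet, hall, studio, sauna]
Visit patio; enqueue gallery, library, foyer → queue [chapel, closet, hall, studio, sauna, gallery, library, foyer]
Visit chapel → queue [closet, hall, studio, sauna, gallery, library, foyer]
Visit closet → queue [hall, studio, sauna, gallery, library, foyer]
Visit hall → queue [studio, sauna, gallery, library, foyer]
Visit studio; enqueue office → queue [sauna, gallery, library, foyer, office]
Visit sauna → queue [gallery, library, foyer, office]
Visit gallery → queue [library, foyer, office]
Visit library → queue [foyer, office]
Visit foyer → queue [office]
Visit office → queue []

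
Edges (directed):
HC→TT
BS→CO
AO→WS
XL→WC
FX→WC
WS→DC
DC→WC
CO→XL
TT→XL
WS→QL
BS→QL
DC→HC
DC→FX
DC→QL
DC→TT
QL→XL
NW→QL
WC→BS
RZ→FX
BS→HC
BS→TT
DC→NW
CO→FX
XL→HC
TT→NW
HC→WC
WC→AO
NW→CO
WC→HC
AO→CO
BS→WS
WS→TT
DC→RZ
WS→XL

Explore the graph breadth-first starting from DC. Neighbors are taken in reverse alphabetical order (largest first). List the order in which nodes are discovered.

DC → WC → TT → RZ → QL → NW → HC → FX → BS → AO → XL → CO → WS

Visit DC; enqueue WC, TT, RZ, QL, NW, HC, FX → queue [WC, TT, RZ, QL, NW, HC, FX]
Visit WC; enqueue BS, AO → queue [TT, RZ, QL, NW, HC, FX, BS, AO]
Visit TT; enqueue XL → queue [RZ, QL, NW, HC, FX, BS, AO, XL]
Visit RZ → queue [QL, NW, HC, FX, BS, AO, XL]
Visit QL → queue [NW, HC, FX, BS, AO, XL]
Visit NW; enqueue CO → queue [HC, FX, BS, AO, XL, CO]
Visit HC → queue [FX, BS, AO, XL, CO]
Visit FX → queue [BS, AO, XL, CO]
Visit BS; enqueue WS → queue [AO, XL, CO, WS]
Visit AO → queue [XL, CO, WS]
Visit XL → queue [CO, WS]
Visit CO → queue [WS]
Visit WS → queue []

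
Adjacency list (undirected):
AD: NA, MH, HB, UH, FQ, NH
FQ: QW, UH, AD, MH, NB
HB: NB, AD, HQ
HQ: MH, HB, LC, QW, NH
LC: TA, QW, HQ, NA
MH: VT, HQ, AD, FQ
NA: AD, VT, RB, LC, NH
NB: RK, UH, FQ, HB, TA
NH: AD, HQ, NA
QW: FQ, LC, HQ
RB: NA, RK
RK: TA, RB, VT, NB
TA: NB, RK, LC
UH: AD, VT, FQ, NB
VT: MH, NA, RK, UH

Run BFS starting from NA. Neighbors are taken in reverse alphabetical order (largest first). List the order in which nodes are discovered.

NA VT RB NH LC AD UH RK MH HQ TA QW HB FQ NB

Visit NA; enqueue VT, RB, NH, LC, AD → queue [VT, RB, NH, LC, AD]
Visit VT; enqueue UH, RK, MH → queue [RB, NH, LC, AD, UH, RK, MH]
Visit RB → queue [NH, LC, AD, UH, RK, MH]
Visit NH; enqueue HQ → queue [LC, AD, UH, RK, MH, HQ]
Visit LC; enqueue TA, QW → queue [AD, UH, RK, MH, HQ, TA, QW]
Visit AD; enqueue HB, FQ → queue [UH, RK, MH, HQ, TA, QW, HB, FQ]
Visit UH; enqueue NB → queue [RK, MH, HQ, TA, QW, HB, FQ, NB]
Visit RK → queue [MH, HQ, TA, QW, HB, FQ, NB]
Visit MH → queue [HQ, TA, QW, HB, FQ, NB]
Visit HQ → queue [TA, QW, HB, FQ, NB]
Visit TA → queue [QW, HB, FQ, NB]
Visit QW → queue [HB, FQ, NB]
Visit HB → queue [FQ, NB]
Visit FQ → queue [NB]
Visit NB → queue []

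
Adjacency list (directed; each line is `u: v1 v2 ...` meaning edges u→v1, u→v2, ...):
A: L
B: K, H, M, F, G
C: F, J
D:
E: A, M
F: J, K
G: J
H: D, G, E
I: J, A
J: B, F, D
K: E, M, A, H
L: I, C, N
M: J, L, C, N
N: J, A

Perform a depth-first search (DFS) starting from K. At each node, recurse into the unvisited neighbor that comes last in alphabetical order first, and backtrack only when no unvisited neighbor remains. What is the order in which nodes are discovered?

K -> M -> N -> J -> F -> D -> B -> H -> G -> E -> A -> L -> I -> C

Visit K
K → M
M → N
N → J
J → F
J → D
J → B
B → H
H → G
H → E
E → A
A → L
L → I
L → C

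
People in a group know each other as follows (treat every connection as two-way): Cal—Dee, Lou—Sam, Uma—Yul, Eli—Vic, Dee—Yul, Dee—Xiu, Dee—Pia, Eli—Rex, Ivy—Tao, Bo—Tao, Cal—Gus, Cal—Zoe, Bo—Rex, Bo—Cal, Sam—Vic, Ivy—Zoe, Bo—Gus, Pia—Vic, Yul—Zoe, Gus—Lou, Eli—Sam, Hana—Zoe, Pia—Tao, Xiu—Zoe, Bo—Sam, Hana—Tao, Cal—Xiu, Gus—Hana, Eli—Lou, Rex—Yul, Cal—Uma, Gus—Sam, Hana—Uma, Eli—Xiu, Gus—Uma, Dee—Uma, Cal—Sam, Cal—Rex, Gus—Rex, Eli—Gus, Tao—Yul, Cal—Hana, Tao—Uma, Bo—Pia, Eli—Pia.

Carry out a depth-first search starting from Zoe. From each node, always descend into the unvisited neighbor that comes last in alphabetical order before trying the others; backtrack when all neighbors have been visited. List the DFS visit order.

Visit Zoe
Zoe → Yul
Yul → Uma
Uma → Tao
Tao → Pia
Pia → Vic
Vic → Sam
Sam → Lou
Lou → Gus
Gus → Rex
Rex → Eli
Eli → Xiu
Xiu → Dee
Dee → Cal
Cal → Hana
Cal → Bo
Tao → Ivy

Zoe, Yul, Uma, Tao, Pia, Vic, Sam, Lou, Gus, Rex, Eli, Xiu, Dee, Cal, Hana, Bo, Ivy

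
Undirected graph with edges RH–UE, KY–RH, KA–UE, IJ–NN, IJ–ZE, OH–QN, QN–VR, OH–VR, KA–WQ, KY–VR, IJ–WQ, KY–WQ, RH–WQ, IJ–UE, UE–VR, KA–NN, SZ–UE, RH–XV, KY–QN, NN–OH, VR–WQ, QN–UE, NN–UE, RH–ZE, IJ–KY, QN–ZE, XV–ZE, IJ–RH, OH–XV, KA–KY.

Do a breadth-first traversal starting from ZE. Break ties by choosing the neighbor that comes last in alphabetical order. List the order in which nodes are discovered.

Visit ZE; enqueue XV, RH, QN, IJ → queue [XV, RH, QN, IJ]
Visit XV; enqueue OH → queue [RH, QN, IJ, OH]
Visit RH; enqueue WQ, UE, KY → queue [QN, IJ, OH, WQ, UE, KY]
Visit QN; enqueue VR → queue [IJ, OH, WQ, UE, KY, VR]
Visit IJ; enqueue NN → queue [OH, WQ, UE, KY, VR, NN]
Visit OH → queue [WQ, UE, KY, VR, NN]
Visit WQ; enqueue KA → queue [UE, KY, VR, NN, KA]
Visit UE; enqueue SZ → queue [KY, VR, NN, KA, SZ]
Visit KY → queue [VR, NN, KA, SZ]
Visit VR → queue [NN, KA, SZ]
Visit NN → queue [KA, SZ]
Visit KA → queue [SZ]
Visit SZ → queue []

ZE -> XV -> RH -> QN -> IJ -> OH -> WQ -> UE -> KY -> VR -> NN -> KA -> SZ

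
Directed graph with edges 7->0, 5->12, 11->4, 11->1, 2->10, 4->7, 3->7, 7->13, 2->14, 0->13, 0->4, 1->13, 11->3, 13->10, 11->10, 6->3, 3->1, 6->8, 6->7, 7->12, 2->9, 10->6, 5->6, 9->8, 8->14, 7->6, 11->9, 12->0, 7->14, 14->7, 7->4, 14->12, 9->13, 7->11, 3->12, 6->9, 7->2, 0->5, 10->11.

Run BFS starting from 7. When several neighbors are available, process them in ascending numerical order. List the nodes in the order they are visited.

Visit 7; enqueue 0, 2, 4, 6, 11, 12, 13, 14 → queue [0, 2, 4, 6, 11, 12, 13, 14]
Visit 0; enqueue 5 → queue [2, 4, 6, 11, 12, 13, 14, 5]
Visit 2; enqueue 9, 10 → queue [4, 6, 11, 12, 13, 14, 5, 9, 10]
Visit 4 → queue [6, 11, 12, 13, 14, 5, 9, 10]
Visit 6; enqueue 3, 8 → queue [11, 12, 13, 14, 5, 9, 10, 3, 8]
Visit 11; enqueue 1 → queue [12, 13, 14, 5, 9, 10, 3, 8, 1]
Visit 12 → queue [13, 14, 5, 9, 10, 3, 8, 1]
Visit 13 → queue [14, 5, 9, 10, 3, 8, 1]
Visit 14 → queue [5, 9, 10, 3, 8, 1]
Visit 5 → queue [9, 10, 3, 8, 1]
Visit 9 → queue [10, 3, 8, 1]
Visit 10 → queue [3, 8, 1]
Visit 3 → queue [8, 1]
Visit 8 → queue [1]
Visit 1 → queue []

7, 0, 2, 4, 6, 11, 12, 13, 14, 5, 9, 10, 3, 8, 1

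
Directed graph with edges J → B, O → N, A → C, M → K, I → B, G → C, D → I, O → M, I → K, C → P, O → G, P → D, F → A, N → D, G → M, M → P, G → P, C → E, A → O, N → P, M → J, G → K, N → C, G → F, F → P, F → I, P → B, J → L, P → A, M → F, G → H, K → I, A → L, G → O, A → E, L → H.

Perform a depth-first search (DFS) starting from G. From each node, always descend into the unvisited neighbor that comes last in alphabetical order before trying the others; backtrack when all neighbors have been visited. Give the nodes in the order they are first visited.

Visit G
G → P
P → D
D → I
I → K
I → B
P → A
A → O
O → N
N → C
C → E
O → M
M → J
J → L
L → H
M → F

G → P → D → I → K → B → A → O → N → C → E → M → J → L → H → F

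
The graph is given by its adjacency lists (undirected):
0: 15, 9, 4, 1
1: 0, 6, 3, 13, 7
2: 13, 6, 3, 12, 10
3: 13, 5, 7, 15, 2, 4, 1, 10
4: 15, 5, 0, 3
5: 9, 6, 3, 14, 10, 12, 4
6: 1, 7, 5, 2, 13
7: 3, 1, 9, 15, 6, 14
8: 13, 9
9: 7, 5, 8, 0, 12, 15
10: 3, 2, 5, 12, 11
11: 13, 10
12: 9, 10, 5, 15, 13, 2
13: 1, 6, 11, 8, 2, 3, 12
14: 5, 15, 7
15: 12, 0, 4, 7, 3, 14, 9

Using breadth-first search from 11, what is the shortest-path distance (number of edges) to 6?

Level 0: 11
Level 1: 10, 13
Level 2: 1, 2, 3, 5, 6, 8, 12
Level 3: 0, 4, 7, 9, 14, 15
6 first appears at level 2.

2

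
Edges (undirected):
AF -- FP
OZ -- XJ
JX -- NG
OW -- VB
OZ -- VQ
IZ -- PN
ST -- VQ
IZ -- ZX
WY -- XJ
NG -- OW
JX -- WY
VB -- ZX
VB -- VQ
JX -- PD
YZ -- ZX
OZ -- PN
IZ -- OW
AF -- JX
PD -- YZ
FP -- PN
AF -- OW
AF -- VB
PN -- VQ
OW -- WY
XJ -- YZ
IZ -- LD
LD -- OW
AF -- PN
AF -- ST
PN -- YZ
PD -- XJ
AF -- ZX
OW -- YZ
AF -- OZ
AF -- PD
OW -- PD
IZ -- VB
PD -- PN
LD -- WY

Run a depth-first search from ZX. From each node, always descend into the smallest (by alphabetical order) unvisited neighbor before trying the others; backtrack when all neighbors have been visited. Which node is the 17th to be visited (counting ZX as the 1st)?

Visit ZX
ZX → AF
AF → FP
FP → PN
PN → IZ
IZ → LD
LD → OW
OW → NG
NG → JX
JX → PD
PD → XJ
XJ → OZ
OZ → VQ
VQ → ST
VQ → VB
XJ → WY
XJ → YZ

Visit order: ZX, AF, FP, PN, IZ, LD, OW, NG, JX, PD, XJ, OZ, VQ, ST, VB, WY, YZ

YZ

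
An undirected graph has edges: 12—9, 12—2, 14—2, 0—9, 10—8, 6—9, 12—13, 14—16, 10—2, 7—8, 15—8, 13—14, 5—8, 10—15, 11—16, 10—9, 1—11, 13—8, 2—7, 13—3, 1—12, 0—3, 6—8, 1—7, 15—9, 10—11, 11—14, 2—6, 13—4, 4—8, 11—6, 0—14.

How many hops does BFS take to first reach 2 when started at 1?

Level 0: 1
Level 1: 7, 11, 12
Level 2: 2, 6, 8, 9, 10, 13, 14, 16
Level 3: 0, 3, 4, 5, 15
2 first appears at level 2.

2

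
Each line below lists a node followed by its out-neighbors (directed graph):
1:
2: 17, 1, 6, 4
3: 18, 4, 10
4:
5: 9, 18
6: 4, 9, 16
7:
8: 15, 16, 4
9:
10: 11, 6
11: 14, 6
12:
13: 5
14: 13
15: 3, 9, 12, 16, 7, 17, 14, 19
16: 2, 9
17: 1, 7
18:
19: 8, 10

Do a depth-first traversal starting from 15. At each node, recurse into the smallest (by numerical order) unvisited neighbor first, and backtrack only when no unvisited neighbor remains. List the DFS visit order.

15, 3, 4, 10, 6, 9, 16, 2, 1, 17, 7, 11, 14, 13, 5, 18, 12, 19, 8

Visit 15
15 → 3
3 → 4
3 → 10
10 → 6
6 → 9
6 → 16
16 → 2
2 → 1
2 → 17
17 → 7
10 → 11
11 → 14
14 → 13
13 → 5
5 → 18
15 → 12
15 → 19
19 → 8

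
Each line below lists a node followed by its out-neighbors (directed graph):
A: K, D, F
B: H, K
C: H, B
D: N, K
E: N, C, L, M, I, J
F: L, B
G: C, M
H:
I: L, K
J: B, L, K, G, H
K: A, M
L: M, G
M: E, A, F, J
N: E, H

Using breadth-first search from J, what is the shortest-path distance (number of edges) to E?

Level 0: J
Level 1: B, G, H, K, L
Level 2: A, C, M
Level 3: D, E, F
Level 4: I, N
E first appears at level 3.

3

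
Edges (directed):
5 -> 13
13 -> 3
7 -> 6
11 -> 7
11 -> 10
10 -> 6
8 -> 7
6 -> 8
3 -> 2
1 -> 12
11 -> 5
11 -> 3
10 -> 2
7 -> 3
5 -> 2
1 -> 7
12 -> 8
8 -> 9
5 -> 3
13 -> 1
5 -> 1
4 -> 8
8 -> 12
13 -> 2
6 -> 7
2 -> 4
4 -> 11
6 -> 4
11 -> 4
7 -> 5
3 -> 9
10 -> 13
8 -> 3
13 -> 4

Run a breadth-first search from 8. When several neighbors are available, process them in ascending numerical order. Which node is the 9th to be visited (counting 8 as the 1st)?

Visit 8; enqueue 3, 7, 9, 12 → queue [3, 7, 9, 12]
Visit 3; enqueue 2 → queue [7, 9, 12, 2]
Visit 7; enqueue 5, 6 → queue [9, 12, 2, 5, 6]
Visit 9 → queue [12, 2, 5, 6]
Visit 12 → queue [2, 5, 6]
Visit 2; enqueue 4 → queue [5, 6, 4]
Visit 5; enqueue 1, 13 → queue [6, 4, 1, 13]
Visit 6 → queue [4, 1, 13]
Visit 4; enqueue 11 → queue [1, 13, 11]
Visit 1 → queue [13, 11]
Visit 13 → queue [11]
Visit 11; enqueue 10 → queue [10]
Visit 10 → queue []

Visit order: 8, 3, 7, 9, 12, 2, 5, 6, 4, 1, 13, 11, 10

4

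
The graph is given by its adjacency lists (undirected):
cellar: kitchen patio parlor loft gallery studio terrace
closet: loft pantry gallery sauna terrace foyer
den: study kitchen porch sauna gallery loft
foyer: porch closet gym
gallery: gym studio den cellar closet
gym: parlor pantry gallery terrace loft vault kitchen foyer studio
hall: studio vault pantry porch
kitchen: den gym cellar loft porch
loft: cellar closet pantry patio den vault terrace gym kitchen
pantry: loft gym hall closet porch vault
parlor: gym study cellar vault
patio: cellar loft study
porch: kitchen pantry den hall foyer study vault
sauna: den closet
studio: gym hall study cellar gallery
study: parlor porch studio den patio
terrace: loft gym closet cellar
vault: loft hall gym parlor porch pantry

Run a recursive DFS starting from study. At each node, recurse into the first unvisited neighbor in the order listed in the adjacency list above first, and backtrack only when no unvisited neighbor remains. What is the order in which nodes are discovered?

Visit study
study → parlor
parlor → gym
gym → pantry
pantry → loft
loft → cellar
cellar → kitchen
kitchen → den
den → porch
porch → hall
hall → studio
studio → gallery
gallery → closet
closet → sauna
closet → terrace
closet → foyer
hall → vault
cellar → patio

study parlor gym pantry loft cellar kitchen den porch hall studio gallery closet sauna terrace foyer vault patio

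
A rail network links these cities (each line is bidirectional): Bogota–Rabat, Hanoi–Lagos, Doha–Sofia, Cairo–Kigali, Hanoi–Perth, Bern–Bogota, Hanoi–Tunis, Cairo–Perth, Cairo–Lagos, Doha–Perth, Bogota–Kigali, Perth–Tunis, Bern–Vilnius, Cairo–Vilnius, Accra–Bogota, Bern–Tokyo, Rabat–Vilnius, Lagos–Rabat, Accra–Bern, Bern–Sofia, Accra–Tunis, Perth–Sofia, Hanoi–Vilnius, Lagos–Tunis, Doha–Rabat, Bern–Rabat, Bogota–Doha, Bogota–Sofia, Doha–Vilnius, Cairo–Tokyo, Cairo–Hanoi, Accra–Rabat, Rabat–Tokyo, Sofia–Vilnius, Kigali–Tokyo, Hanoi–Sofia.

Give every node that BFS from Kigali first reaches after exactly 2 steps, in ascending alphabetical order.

Level 0: Kigali
Level 1: Bogota, Cairo, Tokyo
Level 2: Accra, Bern, Doha, Hanoi, Lagos, Perth, Rabat, Sofia, Vilnius
Level 3: Tunis

Accra, Bern, Doha, Hanoi, Lagos, Perth, Rabat, Sofia, Vilnius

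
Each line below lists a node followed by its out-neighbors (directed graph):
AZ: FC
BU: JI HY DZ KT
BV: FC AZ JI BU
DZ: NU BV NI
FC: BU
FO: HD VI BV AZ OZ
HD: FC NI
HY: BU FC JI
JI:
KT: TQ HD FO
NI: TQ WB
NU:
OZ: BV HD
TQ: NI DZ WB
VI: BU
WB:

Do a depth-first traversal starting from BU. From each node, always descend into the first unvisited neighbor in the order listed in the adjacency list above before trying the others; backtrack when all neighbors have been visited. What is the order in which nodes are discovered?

BU, JI, HY, FC, DZ, NU, BV, AZ, NI, TQ, WB, KT, HD, FO, VI, OZ

Visit BU
BU → JI
BU → HY
HY → FC
BU → DZ
DZ → NU
DZ → BV
BV → AZ
DZ → NI
NI → TQ
TQ → WB
BU → KT
KT → HD
KT → FO
FO → VI
FO → OZ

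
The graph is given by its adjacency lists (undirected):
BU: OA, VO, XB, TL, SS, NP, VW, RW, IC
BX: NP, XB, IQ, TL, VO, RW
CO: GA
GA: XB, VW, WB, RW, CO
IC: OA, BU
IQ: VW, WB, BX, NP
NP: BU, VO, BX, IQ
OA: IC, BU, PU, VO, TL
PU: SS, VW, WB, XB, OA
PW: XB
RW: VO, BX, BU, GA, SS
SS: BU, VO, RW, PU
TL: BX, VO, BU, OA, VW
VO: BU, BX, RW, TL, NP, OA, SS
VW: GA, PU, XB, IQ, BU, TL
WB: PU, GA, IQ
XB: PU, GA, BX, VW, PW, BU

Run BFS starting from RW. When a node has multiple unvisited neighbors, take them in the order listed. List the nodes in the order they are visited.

RW, VO, BX, BU, GA, SS, TL, NP, OA, XB, IQ, VW, IC, WB, CO, PU, PW

Visit RW; enqueue VO, BX, BU, GA, SS → queue [VO, BX, BU, GA, SS]
Visit VO; enqueue TL, NP, OA → queue [BX, BU, GA, SS, TL, NP, OA]
Visit BX; enqueue XB, IQ → queue [BU, GA, SS, TL, NP, OA, XB, IQ]
Visit BU; enqueue VW, IC → queue [GA, SS, TL, NP, OA, XB, IQ, VW, IC]
Visit GA; enqueue WB, CO → queue [SS, TL, NP, OA, XB, IQ, VW, IC, WB, CO]
Visit SS; enqueue PU → queue [TL, NP, OA, XB, IQ, VW, IC, WB, CO, PU]
Visit TL → queue [NP, OA, XB, IQ, VW, IC, WB, CO, PU]
Visit NP → queue [OA, XB, IQ, VW, IC, WB, CO, PU]
Visit OA → queue [XB, IQ, VW, IC, WB, CO, PU]
Visit XB; enqueue PW → queue [IQ, VW, IC, WB, CO, PU, PW]
Visit IQ → queue [VW, IC, WB, CO, PU, PW]
Visit VW → queue [IC, WB, CO, PU, PW]
Visit IC → queue [WB, CO, PU, PW]
Visit WB → queue [CO, PU, PW]
Visit CO → queue [PU, PW]
Visit PU → queue [PW]
Visit PW → queue []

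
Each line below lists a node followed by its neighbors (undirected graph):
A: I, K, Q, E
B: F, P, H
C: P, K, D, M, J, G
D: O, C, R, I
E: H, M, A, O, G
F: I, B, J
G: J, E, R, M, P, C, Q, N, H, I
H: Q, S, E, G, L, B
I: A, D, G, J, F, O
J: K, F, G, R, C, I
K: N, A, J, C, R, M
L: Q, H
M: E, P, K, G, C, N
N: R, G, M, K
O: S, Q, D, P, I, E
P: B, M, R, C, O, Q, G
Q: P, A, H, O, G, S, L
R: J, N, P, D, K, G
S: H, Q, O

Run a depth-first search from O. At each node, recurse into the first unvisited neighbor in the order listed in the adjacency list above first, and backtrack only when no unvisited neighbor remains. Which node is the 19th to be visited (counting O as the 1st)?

L

Visit O
O → S
S → H
H → Q
Q → P
P → B
B → F
F → I
I → A
A → K
K → N
N → R
R → J
J → G
G → E
E → M
M → C
C → D
Q → L

Visit order: O, S, H, Q, P, B, F, I, A, K, N, R, J, G, E, M, C, D, L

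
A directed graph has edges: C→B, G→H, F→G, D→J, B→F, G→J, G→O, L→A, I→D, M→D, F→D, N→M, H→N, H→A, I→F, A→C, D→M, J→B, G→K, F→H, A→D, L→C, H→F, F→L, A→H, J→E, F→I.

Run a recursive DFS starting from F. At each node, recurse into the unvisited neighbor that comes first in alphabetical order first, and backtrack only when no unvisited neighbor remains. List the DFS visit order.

Visit F
F → D
D → J
J → B
J → E
D → M
F → G
G → H
H → A
A → C
H → N
G → K
G → O
F → I
F → L

F, D, J, B, E, M, G, H, A, C, N, K, O, I, L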